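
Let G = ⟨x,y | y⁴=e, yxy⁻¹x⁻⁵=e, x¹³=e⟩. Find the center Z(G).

An element z ∈ Z(G) iff z commutes with every generator.
For example e is central: e·x = x = x·e; e·y = y = y·e.
Whereas x ∉ Z(G) since x·y = xy ≠ x⁵y = y·x.
Checking each of the 52 elements this way gives Z(G) = {e}, of order 1.

Answer: {e}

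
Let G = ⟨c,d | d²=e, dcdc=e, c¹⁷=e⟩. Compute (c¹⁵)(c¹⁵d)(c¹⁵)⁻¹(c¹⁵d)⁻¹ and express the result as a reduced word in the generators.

[(c¹⁵), (c¹⁵d)] = (c¹⁵)·(c¹⁵d)·(c¹⁵)⁻¹·(c¹⁵d)⁻¹.
  (c¹⁵) · (c¹⁵d) = c¹³d
  (c¹³d) · (c²) = c¹¹d
  (c¹¹d) · (c¹⁵d) = c¹³

Answer: c¹³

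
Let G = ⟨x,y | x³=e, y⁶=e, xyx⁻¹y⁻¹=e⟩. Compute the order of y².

Compute successive powers until reaching e:
  (y²)¹ = y², (y²)² = y⁴, (y²)³ = e.
The smallest positive k with (y²)ᵏ = e is 3.

Answer: 3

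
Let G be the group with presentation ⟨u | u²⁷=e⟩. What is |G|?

G is generated by a single element, so G is cyclic. The relator gives u²⁷ = e and no smaller power is forced to be e, so the 27 powers {e, u, u², u³, u⁴, u⁵, u⁶, u⁷, u⁸, u⁹, u²², u²³, u²¹, u²⁰, u²⁴, u²⁵, u²⁶, u¹², u¹³, u¹¹, u¹⁰, u¹⁴, u¹⁵, u¹⁶, u¹⁷, u¹⁸, u¹⁹} are distinct. Hence |G| = 27.

Answer: 27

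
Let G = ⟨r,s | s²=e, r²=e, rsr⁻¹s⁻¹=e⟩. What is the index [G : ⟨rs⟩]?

First find ord(rs) by computing successive powers:
  (rs)¹ = rs, (rs)² = e.
So |⟨rs⟩| = ord(rs) = 2. With |G| = 4, by Lagrange [G : ⟨rs⟩] = 4/2 = 2.

Answer: 2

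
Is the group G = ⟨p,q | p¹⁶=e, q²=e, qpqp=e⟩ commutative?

p·q = pq but q·p = p¹⁵q, so p·q ≠ q·p and G is not abelian.

Answer: No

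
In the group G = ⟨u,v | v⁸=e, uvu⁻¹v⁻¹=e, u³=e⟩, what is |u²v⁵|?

Compute successive powers until reaching e:
  (u²v⁵)¹ = u²v⁵, (u²v⁵)² = uv², (u²v⁵)³ = v⁷, (u²v⁵)⁴ = u²v⁴, (u²v⁵)⁵ = uv, (u²v⁵)⁶ = v⁶, (u²v⁵)⁷ = u²v³, (u²v⁵)⁸ = u, (u²v⁵)⁹ = v⁵, (u²v⁵)¹⁰ = u²v², (u²v⁵)¹¹ = uv⁷, (u²v⁵)¹² = v⁴, (u²v⁵)¹³ = u²v, (u²v⁵)¹⁴ = uv⁶, (u²v⁵)¹⁵ = v³, (u²v⁵)¹⁶ = u², (u²v⁵)¹⁷ = uv⁵, (u²v⁵)¹⁸ = v², (u²v⁵)¹⁹ = u²v⁷, (u²v⁵)²⁰ = uv⁴, (u²v⁵)²¹ = v, (u²v⁵)²² = u²v⁶, (u²v⁵)²³ = uv³, (u²v⁵)²⁴ = e.
The smallest positive k with (u²v⁵)ᵏ = e is 24.

Answer: 24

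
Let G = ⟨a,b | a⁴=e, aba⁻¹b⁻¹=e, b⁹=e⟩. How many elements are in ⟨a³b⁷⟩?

|⟨a³b⁷⟩| equals the order of a³b⁷. Compute successive powers until reaching e:
  (a³b⁷)¹ = a³b⁷, (a³b⁷)² = a²b⁵, (a³b⁷)³ = ab³, (a³b⁷)⁴ = b, (a³b⁷)⁵ = a³b⁸, (a³b⁷)⁶ = a²b⁶, (a³b⁷)⁷ = ab⁴, (a³b⁷)⁸ = b², (a³b⁷)⁹ = a³, (a³b⁷)¹⁰ = a²b⁷, (a³b⁷)¹¹ = ab⁵, (a³b⁷)¹² = b³, (a³b⁷)¹³ = a³b, (a³b⁷)¹⁴ = a²b⁸, (a³b⁷)¹⁵ = ab⁶, (a³b⁷)¹⁶ = b⁴, (a³b⁷)¹⁷ = a³b², (a³b⁷)¹⁸ = a², (a³b⁷)¹⁹ = ab⁷, (a³b⁷)²⁰ = b⁵, (a³b⁷)²¹ = a³b³, (a³b⁷)²² = a²b, (a³b⁷)²³ = ab⁸, (a³b⁷)²⁴ = b⁶, (a³b⁷)²⁵ = a³b⁴, (a³b⁷)²⁶ = a²b², (a³b⁷)²⁷ = a, (a³b⁷)²⁸ = b⁷, (a³b⁷)²⁹ = a³b⁵, (a³b⁷)³⁰ = a²b³, (a³b⁷)³¹ = ab, (a³b⁷)³² = b⁸, (a³b⁷)³³ = a³b⁶, (a³b⁷)³⁴ = a²b⁴, (a³b⁷)³⁵ = ab², (a³b⁷)³⁶ = e.
The smallest positive k with (a³b⁷)ᵏ = e is 36, so |⟨a³b⁷⟩| = 36.

Answer: 36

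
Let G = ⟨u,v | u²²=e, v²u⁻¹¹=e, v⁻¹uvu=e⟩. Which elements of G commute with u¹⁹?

⟨u¹⁹⟩ ⊆ C_G(u¹⁹) since powers of u¹⁹ commute with u¹⁹; so |C_G(u¹⁹)| ≥ |⟨u¹⁹⟩| = 22.
By orbit–stabilizer, |C_G(u¹⁹)| = |G| / |conj. class of u¹⁹| = 44 / 2 = 22.
The 22 elements commuting with u¹⁹ are {e, u, u², u³, u⁴, u⁵, u⁶, u⁷, u⁸, u⁹, u¹⁰, u¹¹, u¹², u¹³, u¹⁴, u¹⁵, u¹⁶, u¹⁷, u¹⁸, u¹⁹, u²⁰, u²¹}.

Answer: {e, u, u², u³, u⁴, u⁵, u⁶, u⁷, u⁸, u⁹, u¹⁰, u¹¹, u¹², u¹³, u¹⁴, u¹⁵, u¹⁶, u¹⁷, u¹⁸, u¹⁹, u²⁰, u²¹}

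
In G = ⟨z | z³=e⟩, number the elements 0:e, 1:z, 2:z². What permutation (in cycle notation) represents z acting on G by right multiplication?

(0 1 2)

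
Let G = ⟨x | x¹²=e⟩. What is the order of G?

G is generated by a single element, so G is cyclic. The relator gives x¹² = e and no smaller power is forced to be e, so the 12 powers {e, x, x², x³, x⁴, x⁵, x⁶, x⁷, x⁸, x⁹, x¹¹, x¹⁰} are distinct. Hence |G| = 12.

Answer: 12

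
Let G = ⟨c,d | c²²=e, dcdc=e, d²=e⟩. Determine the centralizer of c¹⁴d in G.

⟨c¹⁴d⟩ ⊆ C_G(c¹⁴d) since powers of c¹⁴d commute with c¹⁴d; so |C_G(c¹⁴d)| ≥ |⟨c¹⁴d⟩| = 2.
By orbit–stabilizer, |C_G(c¹⁴d)| = |G| / |conj. class of c¹⁴d| = 44 / 11 = 4.
The 4 elements commuting with c¹⁴d are {e, c¹¹, c³d, c¹⁴d}.

Answer: {e, c¹¹, c³d, c¹⁴d}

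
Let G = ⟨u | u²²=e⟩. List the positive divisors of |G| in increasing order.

|G| = 22 = 2 · 11. By Lagrange's theorem the order of any subgroup divides 22; the divisors of 22 are 1, 2, 11, 22.

Answer: 1, 2, 11, 22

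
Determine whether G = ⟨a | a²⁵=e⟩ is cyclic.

|G| = 25. The element a has order 25 (its powers give 25 distinct elements), so ⟨a⟩ = G and G is cyclic.

Answer: Yes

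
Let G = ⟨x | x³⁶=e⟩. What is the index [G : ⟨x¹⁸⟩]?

First find ord(x¹⁸) by computing successive powers:
  (x¹⁸)¹ = x¹⁸, (x¹⁸)² = e.
So |⟨x¹⁸⟩| = ord(x¹⁸) = 2. With |G| = 36, by Lagrange [G : ⟨x¹⁸⟩] = 36/2 = 18.

Answer: 18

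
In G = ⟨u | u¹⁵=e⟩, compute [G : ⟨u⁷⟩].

First find ord(u⁷) by computing successive powers:
  (u⁷)¹ = u⁷, (u⁷)² = u¹⁴, (u⁷)³ = u⁶, (u⁷)⁴ = u¹³, (u⁷)⁵ = u⁵, (u⁷)⁶ = u¹², (u⁷)⁷ = u⁴, (u⁷)⁸ = u¹¹, (u⁷)⁹ = u³, (u⁷)¹⁰ = u¹⁰, (u⁷)¹¹ = u², (u⁷)¹² = u⁹, (u⁷)¹³ = u, (u⁷)¹⁴ = u⁸, (u⁷)¹⁵ = e.
So |⟨u⁷⟩| = ord(u⁷) = 15. With |G| = 15, by Lagrange [G : ⟨u⁷⟩] = 15/15 = 1.

Answer: 1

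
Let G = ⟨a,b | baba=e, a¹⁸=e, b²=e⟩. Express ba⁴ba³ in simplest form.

Multiply left to right, reducing at each step:
  b · a⁴ = a¹⁴b
  (a¹⁴b) · b = a¹⁴
  (a¹⁴) · a³ = a¹⁷

Answer: a¹⁷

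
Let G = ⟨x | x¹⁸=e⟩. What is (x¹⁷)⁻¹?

The order of (x¹⁷) is 18 (smallest k with (x¹⁷)ᵏ = e), so (x¹⁷)⁻¹ = (x¹⁷)¹⁷ = x.
Check: (x¹⁷) · x → (x¹⁷) · x = e, giving e as required.

Answer: x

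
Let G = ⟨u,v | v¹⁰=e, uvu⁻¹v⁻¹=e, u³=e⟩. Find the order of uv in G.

Compute successive powers until reaching e:
  (uv)¹ = uv, (uv)² = u²v², (uv)³ = v³, (uv)⁴ = uv⁴, (uv)⁵ = u²v⁵, (uv)⁶ = v⁶, (uv)⁷ = uv⁷, (uv)⁸ = u²v⁸, (uv)⁹ = v⁹, (uv)¹⁰ = u, (uv)¹¹ = u²v, (uv)¹² = v², (uv)¹³ = uv³, (uv)¹⁴ = u²v⁴, (uv)¹⁵ = v⁵, (uv)¹⁶ = uv⁶, (uv)¹⁷ = u²v⁷, (uv)¹⁸ = v⁸, (uv)¹⁹ = uv⁹, (uv)²⁰ = u², (uv)²¹ = v, (uv)²² = uv², (uv)²³ = u²v³, (uv)²⁴ = v⁴, (uv)²⁵ = uv⁵, (uv)²⁶ = u²v⁶, (uv)²⁷ = v⁷, (uv)²⁸ = uv⁸, (uv)²⁹ = u²v⁹, (uv)³⁰ = e.
The smallest positive k with (uv)ᵏ = e is 30.

Answer: 30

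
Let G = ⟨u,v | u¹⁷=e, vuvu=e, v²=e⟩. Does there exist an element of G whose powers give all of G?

Every cyclic group is abelian. But u·v = uv while v·u = u¹⁶v, so u·v ≠ v·u and G is not abelian. Hence G is not cyclic.

Answer: No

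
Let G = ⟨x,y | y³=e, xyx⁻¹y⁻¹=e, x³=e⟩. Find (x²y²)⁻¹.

The order of (x²y²) is 3 (smallest k with (x²y²)ᵏ = e), so (x²y²)⁻¹ = (x²y²)² = xy.
Check: (x²y²) · (xy) → (x²y²) · x = y²;   (y²) · y = e, giving e as required.

Answer: xy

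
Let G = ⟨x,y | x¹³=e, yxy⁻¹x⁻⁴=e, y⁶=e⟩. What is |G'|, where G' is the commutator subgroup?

G' = [G, G] is generated by all commutators. The generator-pair commutators are: [x, y] = x¹⁰.
The subgroup they normally generate is {e, x, x², x³, x⁴, x⁵, x⁶, x⁷, x⁸, x⁹, x¹⁰, x¹¹, x¹²}, of order 13.
Check: |G/G'| = 78/13 = 6 is the order of the abelianisation.

Answer: 13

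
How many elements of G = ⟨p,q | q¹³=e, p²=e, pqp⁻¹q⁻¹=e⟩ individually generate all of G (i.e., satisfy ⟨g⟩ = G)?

G is cyclic of order 26. An element generates G iff its order is 26, and a cyclic group of order 26 has exactly φ(26) = 12 such elements.

Answer: 12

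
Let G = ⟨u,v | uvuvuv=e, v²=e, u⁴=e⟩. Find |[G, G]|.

G' = [G, G] is generated by all commutators. The generator-pair commutators are: [u, v] = u²vu.
The subgroup they normally generate is {e, u², uv, vu³, u²vu, u³v, u²vu³, vu, uvu², vu²v, u²vu²v, u³vu²}, of order 12.
Check: |G/G'| = 24/12 = 2 is the order of the abelianisation.

Answer: 12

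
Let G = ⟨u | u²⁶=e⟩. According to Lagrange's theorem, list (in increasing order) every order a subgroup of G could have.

|G| = 26 = 2 · 13. By Lagrange's theorem the order of any subgroup divides 26; the divisors of 26 are 1, 2, 13, 26.

Answer: 1, 2, 13, 26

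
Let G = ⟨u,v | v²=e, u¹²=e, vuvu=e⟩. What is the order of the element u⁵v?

Compute successive powers until reaching e:
  (u⁵v)¹ = u⁵v, (u⁵v)² = e.
The smallest positive k with (u⁵v)ᵏ = e is 2.

Answer: 2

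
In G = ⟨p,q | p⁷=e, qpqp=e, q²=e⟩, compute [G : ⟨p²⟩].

First find ord(p²) by computing successive powers:
  (p²)¹ = p², (p²)² = p⁴, (p²)³ = p⁶, (p²)⁴ = p, (p²)⁵ = p³, (p²)⁶ = p⁵, (p²)⁷ = e.
So |⟨p²⟩| = ord(p²) = 7. With |G| = 14, by Lagrange [G : ⟨p²⟩] = 14/7 = 2.

Answer: 2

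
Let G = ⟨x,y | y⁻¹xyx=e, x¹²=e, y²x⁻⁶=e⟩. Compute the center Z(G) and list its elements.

An element z ∈ Z(G) iff z commutes with every generator.
For example x⁶ is central: (x⁶)·x = x⁷ = x·(x⁶); (x⁶)·y = y⁻¹ = y·(x⁶).
Whereas x ∉ Z(G) since x·y = xy ≠ x⁵y⁻¹ = y·x.
Checking each of the 24 elements this way gives Z(G) = {e, x⁶}, of order 2.

Answer: {e, x⁶}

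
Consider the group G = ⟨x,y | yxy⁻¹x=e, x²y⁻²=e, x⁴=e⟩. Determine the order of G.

Enumerate words in the generators, reducing via the relations: the distinct elements are
  {e, x, y, xy, x², x³, y⁻¹, xy⁻¹}.
No further products give new elements, so |G| = 8.

Answer: 8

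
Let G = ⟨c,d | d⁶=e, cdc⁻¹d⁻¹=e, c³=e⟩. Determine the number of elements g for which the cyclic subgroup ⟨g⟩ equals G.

⟨g⟩ = G would require ord(g) = |G| = 18, but the maximum element order in G is 6 < 18. So G is not cyclic and no single element generates it: the count is 0.

Answer: 0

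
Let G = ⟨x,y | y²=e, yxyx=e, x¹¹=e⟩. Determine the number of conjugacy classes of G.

The conjugacy classes (representative and size) are:
  [e] (size 1), [x¹⁰] (size 2), [x²] (size 2), [x³] (size 2), [x⁷] (size 2), [x⁶] (size 2), [x²y] (size 11).
Class equation: 1 + 2 + 2 + 2 + 2 + 2 + 11 = 22 = |G|. So G has 7 conjugacy classes.

Answer: 7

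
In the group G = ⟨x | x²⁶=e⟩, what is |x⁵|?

Compute successive powers until reaching e:
  (x⁵)¹ = x⁵, (x⁵)² = x¹⁰, (x⁵)³ = x¹⁵, (x⁵)⁴ = x²⁰, (x⁵)⁵ = x²⁵, (x⁵)⁶ = x⁴, (x⁵)⁷ = x⁹, (x⁵)⁸ = x¹⁴, (x⁵)⁹ = x¹⁹, (x⁵)¹⁰ = x²⁴, (x⁵)¹¹ = x³, (x⁵)¹² = x⁸, (x⁵)¹³ = x¹³, (x⁵)¹⁴ = x¹⁸, (x⁵)¹⁵ = x²³, (x⁵)¹⁶ = x², (x⁵)¹⁷ = x⁷, (x⁵)¹⁸ = x¹², (x⁵)¹⁹ = x¹⁷, (x⁵)²⁰ = x²², (x⁵)²¹ = x, (x⁵)²² = x⁶, (x⁵)²³ = x¹¹, (x⁵)²⁴ = x¹⁶, (x⁵)²⁵ = x²¹, (x⁵)²⁶ = e.
The smallest positive k with (x⁵)ᵏ = e is 26.

Answer: 26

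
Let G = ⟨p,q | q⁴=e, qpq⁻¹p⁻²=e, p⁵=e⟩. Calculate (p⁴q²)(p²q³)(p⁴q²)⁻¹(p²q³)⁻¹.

[(p⁴q²), (p²q³)] = (p⁴q²)·(p²q³)·(p⁴q²)⁻¹·(p²q³)⁻¹.
  (p⁴q²) · (p²q³) = p²q
  (p²q) · (p⁴q²) = q³
  (q³) · (pq) = p³

Answer: p³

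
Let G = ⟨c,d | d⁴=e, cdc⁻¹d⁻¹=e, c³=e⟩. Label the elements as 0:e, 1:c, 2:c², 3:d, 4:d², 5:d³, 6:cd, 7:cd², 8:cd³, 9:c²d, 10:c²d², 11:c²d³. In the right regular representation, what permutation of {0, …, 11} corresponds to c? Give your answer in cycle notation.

(0 1 2)(3 6 9)(4 7 10)(5 8 11)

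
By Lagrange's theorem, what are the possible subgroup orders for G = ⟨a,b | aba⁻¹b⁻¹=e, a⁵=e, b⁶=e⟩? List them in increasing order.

|G| = 30 = 2 · 3 · 5. By Lagrange's theorem the order of any subgroup divides 30; the divisors of 30 are 1, 2, 3, 5, 6, 10, 15, 30.

Answer: 1, 2, 3, 5, 6, 10, 15, 30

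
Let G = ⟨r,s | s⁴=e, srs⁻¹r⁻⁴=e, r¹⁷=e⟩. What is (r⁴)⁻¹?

The order of (r⁴) is 17 (smallest k with (r⁴)ᵏ = e), so (r⁴)⁻¹ = (r⁴)¹⁶ = r¹³.
Check: (r⁴) · (r¹³) → (r⁴) · r¹³ = e, giving e as required.

Answer: r¹³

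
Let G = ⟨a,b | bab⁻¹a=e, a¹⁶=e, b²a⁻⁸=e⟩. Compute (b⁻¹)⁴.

Compute successive powers of (b⁻¹), reducing at each step:
  (b⁻¹)²: (b⁻¹) · b⁻¹ = a⁸
  (b⁻¹)³: (a⁸) · b⁻¹ = b
  (b⁻¹)⁴: b · b⁻¹ = e

Answer: e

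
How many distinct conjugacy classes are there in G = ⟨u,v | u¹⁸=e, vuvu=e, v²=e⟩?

The conjugacy classes (representative and size) are:
  [e] (size 1), [u] (size 2), [u²] (size 2), [u³] (size 2), [u¹⁴] (size 2), [u⁵] (size 2), [u¹²] (size 2), [u⁷] (size 2), [u¹⁰] (size 2), [u⁹] (size 1), [u¹⁰v] (size 9), [uv] (size 9).
Class equation: 1 + 2 + 2 + 2 + 2 + 2 + 2 + 2 + 2 + 1 + 9 + 9 = 36 = |G|. So G has 12 conjugacy classes.

Answer: 12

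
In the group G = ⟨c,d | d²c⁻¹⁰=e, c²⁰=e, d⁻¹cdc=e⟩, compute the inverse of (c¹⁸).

The order of (c¹⁸) is 10 (smallest k with (c¹⁸)ᵏ = e), so (c¹⁸)⁻¹ = (c¹⁸)⁹ = c².
Check: (c¹⁸) · (c²) → (c¹⁸) · c² = e, giving e as required.

Answer: c²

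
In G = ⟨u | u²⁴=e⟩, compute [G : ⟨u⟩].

First find ord(u) by computing successive powers:
  u¹ = u, u² = u², u³ = u³, u⁴ = u⁴, u⁵ = u⁵, u⁶ = u⁶, u⁷ = u⁷, u⁸ = u⁸, u⁹ = u⁹, u¹⁰ = u¹⁰, u¹¹ = u¹¹, u¹² = u¹², u¹³ = u¹³, u¹⁴ = u¹⁴, u¹⁵ = u¹⁵, u¹⁶ = u¹⁶, u¹⁷ = u¹⁷, u¹⁸ = u¹⁸, u¹⁹ = u¹⁹, u²⁰ = u²⁰, u²¹ = u²¹, u²² = u²², u²³ = u²³, u²⁴ = e.
So |⟨u⟩| = ord(u) = 24. With |G| = 24, by Lagrange [G : ⟨u⟩] = 24/24 = 1.

Answer: 1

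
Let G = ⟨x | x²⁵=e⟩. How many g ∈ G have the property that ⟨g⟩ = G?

G is cyclic of order 25. An element generates G iff its order is 25, and a cyclic group of order 25 has exactly φ(25) = 20 such elements.

Answer: 20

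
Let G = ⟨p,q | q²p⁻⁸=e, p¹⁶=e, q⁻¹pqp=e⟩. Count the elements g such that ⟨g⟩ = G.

⟨g⟩ = G would require ord(g) = |G| = 32, but the maximum element order in G is 16 < 32. So G is not cyclic and no single element generates it: the count is 0.

Answer: 0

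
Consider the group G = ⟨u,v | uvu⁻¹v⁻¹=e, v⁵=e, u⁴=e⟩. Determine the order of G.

Enumerate words in the generators, reducing via the relations: the distinct elements are
  {e, u, v, uv, u², u³, v², v³, v⁴, uv², uv³, uv⁴, u²v, u³v, u²v², u²v³, u²v⁴, u³v², u³v³, u³v⁴}.
No further products give new elements, so |G| = 20.

Answer: 20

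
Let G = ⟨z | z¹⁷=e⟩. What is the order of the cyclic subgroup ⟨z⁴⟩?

|⟨z⁴⟩| equals the order of z⁴. Compute successive powers until reaching e:
  (z⁴)¹ = z⁴, (z⁴)² = z⁸, (z⁴)³ = z¹², (z⁴)⁴ = z¹⁶, (z⁴)⁵ = z³, (z⁴)⁶ = z⁷, (z⁴)⁷ = z¹¹, (z⁴)⁸ = z¹⁵, (z⁴)⁹ = z², (z⁴)¹⁰ = z⁶, (z⁴)¹¹ = z¹⁰, (z⁴)¹² = z¹⁴, (z⁴)¹³ = z, (z⁴)¹⁴ = z⁵, (z⁴)¹⁵ = z⁹, (z⁴)¹⁶ = z¹³, (z⁴)¹⁷ = e.
The smallest positive k with (z⁴)ᵏ = e is 17, so |⟨z⁴⟩| = 17.

Answer: 17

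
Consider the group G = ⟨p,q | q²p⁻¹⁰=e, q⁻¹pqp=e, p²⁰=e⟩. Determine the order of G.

Enumerate words in the generators, reducing via the relations: the distinct elements are
  {e, p, q, pq, p², p³, p⁴, p⁵, p⁶, p⁷, p⁸, p⁹, p²q, p³q, p¹², p¹³, p¹¹, p¹⁰, p¹⁴, p¹⁵, p¹⁶, p¹⁷, p¹⁸, p¹⁹, p⁴q, p⁵q, p⁶q, p⁷q, p⁸q, p⁹q, q⁻¹, pq⁻¹, p²q⁻¹, p³q⁻¹, p⁴q⁻¹, p⁵q⁻¹, p⁶q⁻¹, p⁷q⁻¹, p⁸q⁻¹, p⁹q⁻¹}.
No further products give new elements, so |G| = 40.

Answer: 40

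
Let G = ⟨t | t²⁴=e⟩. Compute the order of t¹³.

Compute successive powers until reaching e:
  (t¹³)¹ = t¹³, (t¹³)² = t², (t¹³)³ = t¹⁵, (t¹³)⁴ = t⁴, (t¹³)⁵ = t¹⁷, (t¹³)⁶ = t⁶, (t¹³)⁷ = t¹⁹, (t¹³)⁸ = t⁸, (t¹³)⁹ = t²¹, (t¹³)¹⁰ = t¹⁰, (t¹³)¹¹ = t²³, (t¹³)¹² = t¹², (t¹³)¹³ = t, (t¹³)¹⁴ = t¹⁴, (t¹³)¹⁵ = t³, (t¹³)¹⁶ = t¹⁶, (t¹³)¹⁷ = t⁵, (t¹³)¹⁸ = t¹⁸, (t¹³)¹⁹ = t⁷, (t¹³)²⁰ = t²⁰, (t¹³)²¹ = t⁹, (t¹³)²² = t²², (t¹³)²³ = t¹¹, (t¹³)²⁴ = e.
The smallest positive k with (t¹³)ᵏ = e is 24.

Answer: 24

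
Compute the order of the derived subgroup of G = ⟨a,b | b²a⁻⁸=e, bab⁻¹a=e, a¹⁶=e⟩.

G' = [G, G] is generated by all commutators. The generator-pair commutators are: [a, b] = a².
The subgroup they normally generate is {e, a², a⁴, a⁶, a⁸, a¹⁰, a¹², a¹⁴}, of order 8.
Check: |G/G'| = 32/8 = 4 is the order of the abelianisation.

Answer: 8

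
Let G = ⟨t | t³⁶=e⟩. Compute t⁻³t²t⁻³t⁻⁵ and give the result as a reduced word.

Multiply left to right, reducing at each step:
  (t³³) · t² = t³⁵
  (t³⁵) · t⁻³ = t³²
  (t³²) · t⁻⁵ = t²⁷

Answer: t²⁷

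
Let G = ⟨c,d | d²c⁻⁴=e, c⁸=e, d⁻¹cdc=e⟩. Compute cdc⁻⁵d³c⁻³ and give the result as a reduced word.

Multiply left to right, reducing at each step:
  c · d = cd
  (cd) · c⁻⁵ = c²d⁻¹
  (c²d⁻¹) · d³ = c⁶
  (c⁶) · c⁻³ = c³

Answer: c³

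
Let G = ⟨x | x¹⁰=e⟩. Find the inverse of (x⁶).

The order of (x⁶) is 5 (smallest k with (x⁶)ᵏ = e), so (x⁶)⁻¹ = (x⁶)⁴ = x⁴.
Check: (x⁶) · (x⁴) → (x⁶) · x⁴ = e, giving e as required.

Answer: x⁴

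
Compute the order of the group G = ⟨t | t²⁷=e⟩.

G is generated by a single element, so G is cyclic. The relator gives t²⁷ = e and no smaller power is forced to be e, so the 27 powers {e, t, t², t³, t⁴, t⁵, t⁶, t⁷, t⁸, t⁹, t²², t²³, t²¹, t²⁰, t²⁴, t²⁵, t²⁶, t¹², t¹³, t¹¹, t¹⁰, t¹⁴, t¹⁵, t¹⁶, t¹⁷, t¹⁸, t¹⁹} are distinct. Hence |G| = 27.

Answer: 27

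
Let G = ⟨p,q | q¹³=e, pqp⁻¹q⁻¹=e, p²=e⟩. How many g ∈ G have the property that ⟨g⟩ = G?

G is cyclic of order 26. An element generates G iff its order is 26, and a cyclic group of order 26 has exactly φ(26) = 12 such elements.

Answer: 12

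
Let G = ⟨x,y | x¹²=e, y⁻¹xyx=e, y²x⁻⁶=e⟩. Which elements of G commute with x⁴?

⟨x⁴⟩ ⊆ C_G(x⁴) since powers of x⁴ commute with x⁴; so |C_G(x⁴)| ≥ |⟨x⁴⟩| = 3.
By orbit–stabilizer, |C_G(x⁴)| = |G| / |conj. class of x⁴| = 24 / 2 = 12.
The 12 elements commuting with x⁴ are {e, x, x², x³, x⁴, x⁵, x⁶, x⁷, x⁸, x⁹, x¹⁰, x¹¹}.

Answer: {e, x, x², x³, x⁴, x⁵, x⁶, x⁷, x⁸, x⁹, x¹⁰, x¹¹}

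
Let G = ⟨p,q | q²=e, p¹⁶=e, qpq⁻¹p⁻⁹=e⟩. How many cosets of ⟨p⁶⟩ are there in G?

First find ord(p⁶) by computing successive powers:
  (p⁶)¹ = p⁶, (p⁶)² = p¹², (p⁶)³ = p², (p⁶)⁴ = p⁸, (p⁶)⁵ = p¹⁴, (p⁶)⁶ = p⁴, (p⁶)⁷ = p¹⁰, (p⁶)⁸ = e.
So |⟨p⁶⟩| = ord(p⁶) = 8. With |G| = 32, by Lagrange [G : ⟨p⁶⟩] = 32/8 = 4.

Answer: 4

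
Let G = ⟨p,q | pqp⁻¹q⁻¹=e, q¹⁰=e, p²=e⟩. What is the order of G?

Enumerate words in the generators, reducing via the relations: the distinct elements are
  {e, p, q, pq, q², q³, q⁴, q⁵, q⁶, q⁷, q⁸, q⁹, pq², pq³, pq⁴, pq⁵, pq⁶, pq⁷, pq⁸, pq⁹}.
No further products give new elements, so |G| = 20.

Answer: 20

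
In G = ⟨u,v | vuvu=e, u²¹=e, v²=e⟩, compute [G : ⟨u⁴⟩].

First find ord(u⁴) by computing successive powers:
  (u⁴)¹ = u⁴, (u⁴)² = u⁸, (u⁴)³ = u¹², (u⁴)⁴ = u¹⁶, (u⁴)⁵ = u²⁰, (u⁴)⁶ = u³, (u⁴)⁷ = u⁷, (u⁴)⁸ = u¹¹, (u⁴)⁹ = u¹⁵, (u⁴)¹⁰ = u¹⁹, (u⁴)¹¹ = u², (u⁴)¹² = u⁶, (u⁴)¹³ = u¹⁰, (u⁴)¹⁴ = u¹⁴, (u⁴)¹⁵ = u¹⁸, (u⁴)¹⁶ = u, (u⁴)¹⁷ = u⁵, (u⁴)¹⁸ = u⁹, (u⁴)¹⁹ = u¹³, (u⁴)²⁰ = u¹⁷, (u⁴)²¹ = e.
So |⟨u⁴⟩| = ord(u⁴) = 21. With |G| = 42, by Lagrange [G : ⟨u⁴⟩] = 42/21 = 2.

Answer: 2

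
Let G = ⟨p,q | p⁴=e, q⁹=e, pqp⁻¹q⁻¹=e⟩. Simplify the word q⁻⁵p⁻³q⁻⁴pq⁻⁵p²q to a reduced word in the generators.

Multiply left to right, reducing at each step:
  (q⁴) · p⁻³ = pq⁴
  (pq⁴) · q⁻⁴ = p
  p · p = p²
  (p²) · q⁻⁵ = p²q⁴
  (p²q⁴) · p² = q⁴
  (q⁴) · q = q⁵

Answer: q⁵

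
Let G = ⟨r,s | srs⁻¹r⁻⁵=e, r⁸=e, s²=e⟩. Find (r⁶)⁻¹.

The order of (r⁶) is 4 (smallest k with (r⁶)ᵏ = e), so (r⁶)⁻¹ = (r⁶)³ = r².
Check: (r⁶) · (r²) → (r⁶) · r² = e, giving e as required.

Answer: r²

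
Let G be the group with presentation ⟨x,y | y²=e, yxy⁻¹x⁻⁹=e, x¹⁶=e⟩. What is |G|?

Enumerate words in the generators, reducing via the relations: the distinct elements are
  {e, x, y, xy, x², x³, x⁴, x⁵, x⁶, x⁷, x⁸, x⁹, x²y, x³y, x¹², x¹³, x¹¹, x¹⁰, x¹⁴, x¹⁵, x⁴y, x⁵y, x⁶y, x⁷y, x⁸y, x⁹y, x¹²y, x¹³y, x¹¹y, x¹⁰y, x¹⁴y, x¹⁵y}.
No further products give new elements, so |G| = 32.

Answer: 32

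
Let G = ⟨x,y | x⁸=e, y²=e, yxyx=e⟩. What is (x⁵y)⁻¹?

The order of (x⁵y) is 2 (smallest k with (x⁵y)ᵏ = e), so (x⁵y)⁻¹ = (x⁵y)¹ = x⁵y.
Check: (x⁵y) · (x⁵y) → (x⁵y) · x⁵ = y;   y · y = e, giving e as required.

Answer: x⁵y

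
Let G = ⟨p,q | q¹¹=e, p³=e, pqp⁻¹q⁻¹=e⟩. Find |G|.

Enumerate words in the generators, reducing via the relations: the distinct elements are
  {e, p, q, pq, p², q², q³, q⁴, q⁵, q⁶, q⁷, q⁸, q⁹, pq², pq³, pq⁴, pq⁵, pq⁶, pq⁷, pq⁸, pq⁹, p²q, q¹⁰, pq¹⁰, p²q², p²q³, p²q⁴, p²q⁵, p²q⁶, p²q⁷, p²q⁸, p²q⁹, p²q¹⁰}.
No further products give new elements, so |G| = 33.

Answer: 33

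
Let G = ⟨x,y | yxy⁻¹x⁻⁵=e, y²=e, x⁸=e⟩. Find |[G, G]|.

G' = [G, G] is generated by all commutators. The generator-pair commutators are: [x, y] = x⁴.
The subgroup they normally generate is {e, x⁴}, of order 2.
Check: |G/G'| = 16/2 = 8 is the order of the abelianisation.

Answer: 2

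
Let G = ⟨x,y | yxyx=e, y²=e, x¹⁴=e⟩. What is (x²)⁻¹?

The order of (x²) is 7 (smallest k with (x²)ᵏ = e), so (x²)⁻¹ = (x²)⁶ = x¹².
Check: (x²) · (x¹²) → (x²) · x¹² = e, giving e as required.

Answer: x¹²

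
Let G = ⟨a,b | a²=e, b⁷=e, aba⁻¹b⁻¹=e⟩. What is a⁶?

Compute successive powers of a, reducing at each step:
  a²: a · a = e
  a³: e · a = a
  a⁴: a · a = e
  a⁵: e · a = a
  a⁶: a · a = e

Answer: e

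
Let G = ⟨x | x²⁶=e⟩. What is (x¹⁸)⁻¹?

The order of (x¹⁸) is 13 (smallest k with (x¹⁸)ᵏ = e), so (x¹⁸)⁻¹ = (x¹⁸)¹² = x⁸.
Check: (x¹⁸) · (x⁸) → (x¹⁸) · x⁸ = e, giving e as required.

Answer: x⁸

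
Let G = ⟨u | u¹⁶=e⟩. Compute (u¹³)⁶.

Compute successive powers of (u¹³), reducing at each step:
  (u¹³)²: (u¹³) · u¹³ = u¹⁰
  (u¹³)³: (u¹⁰) · u¹³ = u⁷
  (u¹³)⁴: (u⁷) · u¹³ = u⁴
  (u¹³)⁵: (u⁴) · u¹³ = u
  (u¹³)⁶: u · u¹³ = u¹⁴

Answer: u¹⁴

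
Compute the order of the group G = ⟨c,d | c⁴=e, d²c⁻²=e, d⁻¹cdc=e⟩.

Enumerate words in the generators, reducing via the relations: the distinct elements are
  {c, d, e, cd, c², c³, d⁻¹, cd⁻¹}.
No further products give new elements, so |G| = 8.

Answer: 8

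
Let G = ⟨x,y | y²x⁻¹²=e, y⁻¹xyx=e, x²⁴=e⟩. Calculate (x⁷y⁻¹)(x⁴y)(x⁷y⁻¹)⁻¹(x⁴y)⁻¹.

[(x⁷y⁻¹), (x⁴y)] = (x⁷y⁻¹)·(x⁴y)·(x⁷y⁻¹)⁻¹·(x⁴y)⁻¹.
  (x⁷y⁻¹) · (x⁴y) = x³
  (x³) · (x⁷y) = x¹⁰y
  (x¹⁰y) · (x⁴y⁻¹) = x⁶

Answer: x⁶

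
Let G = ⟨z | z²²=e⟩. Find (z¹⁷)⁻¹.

The order of (z¹⁷) is 22 (smallest k with (z¹⁷)ᵏ = e), so (z¹⁷)⁻¹ = (z¹⁷)²¹ = z⁵.
Check: (z¹⁷) · (z⁵) → (z¹⁷) · z⁵ = e, giving e as required.

Answer: z⁵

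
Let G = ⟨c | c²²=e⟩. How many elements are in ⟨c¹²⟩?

|⟨c¹²⟩| equals the order of c¹². Compute successive powers until reaching e:
  (c¹²)¹ = c¹², (c¹²)² = c², (c¹²)³ = c¹⁴, (c¹²)⁴ = c⁴, (c¹²)⁵ = c¹⁶, (c¹²)⁶ = c⁶, (c¹²)⁷ = c¹⁸, (c¹²)⁸ = c⁸, (c¹²)⁹ = c²⁰, (c¹²)¹⁰ = c¹⁰, (c¹²)¹¹ = e.
The smallest positive k with (c¹²)ᵏ = e is 11, so |⟨c¹²⟩| = 11.

Answer: 11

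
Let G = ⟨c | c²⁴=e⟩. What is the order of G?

G is generated by a single element, so G is cyclic. The relator gives c²⁴ = e and no smaller power is forced to be e, so the 24 powers {c, e, c², c³, c⁴, c⁵, c⁶, c⁷, c⁸, c⁹, c²², c²³, c²¹, c²⁰, c¹², c¹³, c¹¹, c¹⁰, c¹⁴, c¹⁵, c¹⁶, c¹⁷, c¹⁸, c¹⁹} are distinct. Hence |G| = 24.

Answer: 24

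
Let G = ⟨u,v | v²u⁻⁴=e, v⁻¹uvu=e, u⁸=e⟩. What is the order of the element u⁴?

Compute successive powers until reaching e:
  (u⁴)¹ = u⁴, (u⁴)² = e.
The smallest positive k with (u⁴)ᵏ = e is 2.

Answer: 2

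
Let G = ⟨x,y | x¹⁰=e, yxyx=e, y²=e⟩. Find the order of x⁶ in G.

Compute successive powers until reaching e:
  (x⁶)¹ = x⁶, (x⁶)² = x², (x⁶)³ = x⁸, (x⁶)⁴ = x⁴, (x⁶)⁵ = e.
The smallest positive k with (x⁶)ᵏ = e is 5.

Answer: 5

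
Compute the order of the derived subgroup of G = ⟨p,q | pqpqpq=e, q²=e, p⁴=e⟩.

G' = [G, G] is generated by all commutators. The generator-pair commutators are: [p, q] = p²qp.
The subgroup they normally generate is {e, p², pq, qp³, p²qp, p³q, p²qp³, qp, pqp², qp²q, p²qp²q, p³qp²}, of order 12.
Check: |G/G'| = 24/12 = 2 is the order of the abelianisation.

Answer: 12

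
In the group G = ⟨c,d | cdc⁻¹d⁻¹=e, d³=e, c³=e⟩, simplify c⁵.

Compute successive powers of c, reducing at each step:
  c²: c · c = c²
  c³: (c²) · c = e
  c⁴: e · c = c
  c⁵: c · c = c²

Answer: c²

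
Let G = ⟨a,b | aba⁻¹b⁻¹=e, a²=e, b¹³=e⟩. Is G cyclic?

|G| = 26. The element ab has order 26 (its powers give 26 distinct elements), so ⟨ab⟩ = G and G is cyclic.

Answer: Yes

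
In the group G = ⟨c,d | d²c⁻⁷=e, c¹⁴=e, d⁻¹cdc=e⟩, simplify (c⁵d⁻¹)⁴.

Compute successive powers of (c⁵d⁻¹), reducing at each step:
  (c⁵d⁻¹)²: (c⁵d⁻¹) · c⁵ = d⁻¹;   (d⁻¹) · d⁻¹ = c⁷
  (c⁵d⁻¹)³: (c⁷) · c⁵ = c¹²;   (c¹²) · d⁻¹ = c⁵d
  (c⁵d⁻¹)⁴: (c⁵d) · c⁵ = d;   d · d⁻¹ = e

Answer: e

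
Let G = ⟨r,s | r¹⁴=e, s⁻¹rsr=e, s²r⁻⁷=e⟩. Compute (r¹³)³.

Compute successive powers of (r¹³), reducing at each step:
  (r¹³)²: (r¹³) · r¹³ = r¹²
  (r¹³)³: (r¹²) · r¹³ = r¹¹

Answer: r¹¹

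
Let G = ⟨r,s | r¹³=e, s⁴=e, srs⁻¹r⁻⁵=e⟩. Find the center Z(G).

An element z ∈ Z(G) iff z commutes with every generator.
For example e is central: e·r = r = r·e; e·s = s = s·e.
Whereas r ∉ Z(G) since r·s = rs ≠ r⁵s = s·r.
Checking each of the 52 elements this way gives Z(G) = {e}, of order 1.

Answer: {e}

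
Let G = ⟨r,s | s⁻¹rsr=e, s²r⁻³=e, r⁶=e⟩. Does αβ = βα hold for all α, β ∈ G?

r·s = rs but s·r = r²s⁻¹, so r·s ≠ s·r and G is not abelian.

Answer: No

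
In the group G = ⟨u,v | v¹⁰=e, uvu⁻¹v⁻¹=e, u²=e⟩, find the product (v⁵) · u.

Compute (v⁵) · u by multiplying left to right and reducing via the relations at each step:
  (v⁵) · u = uv⁵

Answer: uv⁵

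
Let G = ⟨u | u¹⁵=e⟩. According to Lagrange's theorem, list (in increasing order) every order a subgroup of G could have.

|G| = 15 = 3 · 5. By Lagrange's theorem the order of any subgroup divides 15; the divisors of 15 are 1, 3, 5, 15.

Answer: 1, 3, 5, 15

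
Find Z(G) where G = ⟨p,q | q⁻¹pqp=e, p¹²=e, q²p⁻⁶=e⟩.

An element z ∈ Z(G) iff z commutes with every generator.
For example p⁶ is central: (p⁶)·p = p⁷ = p·(p⁶); (p⁶)·q = q⁻¹ = q·(p⁶).
Whereas p ∉ Z(G) since p·q = pq ≠ p⁵q⁻¹ = q·p.
Checking each of the 24 elements this way gives Z(G) = {e, p⁶}, of order 2.

Answer: {e, p⁶}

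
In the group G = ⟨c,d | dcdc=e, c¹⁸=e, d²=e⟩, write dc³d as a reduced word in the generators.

Multiply left to right, reducing at each step:
  d · c³ = c¹⁵d
  (c¹⁵d) · d = c¹⁵

Answer: c¹⁵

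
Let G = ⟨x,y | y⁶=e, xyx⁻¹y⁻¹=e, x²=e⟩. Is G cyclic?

|G| = 12, but the maximum element order in G is 6 < 12. No single element generates all of G, so G is not cyclic.

Answer: No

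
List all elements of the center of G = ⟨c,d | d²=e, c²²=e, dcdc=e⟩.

An element z ∈ Z(G) iff z commutes with every generator.
For example c¹¹ is central: (c¹¹)·c = c¹² = c·(c¹¹); (c¹¹)·d = c¹¹d = d·(c¹¹).
Whereas c ∉ Z(G) since c·d = cd ≠ c²¹d = d·c.
Checking each of the 44 elements this way gives Z(G) = {e, c¹¹}, of order 2.

Answer: {e, c¹¹}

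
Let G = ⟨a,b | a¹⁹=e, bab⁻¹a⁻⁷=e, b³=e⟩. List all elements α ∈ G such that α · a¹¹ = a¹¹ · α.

⟨a¹¹⟩ ⊆ C_G(a¹¹) since powers of a¹¹ commute with a¹¹; so |C_G(a¹¹)| ≥ |⟨a¹¹⟩| = 19.
By orbit–stabilizer, |C_G(a¹¹)| = |G| / |conj. class of a¹¹| = 57 / 3 = 19.
The 19 elements commuting with a¹¹ are {e, a, a², a³, a⁴, a⁵, a⁶, a⁷, a⁸, a⁹, a¹⁰, a¹¹, a¹², a¹³, a¹⁴, a¹⁵, a¹⁶, a¹⁷, a¹⁸}.

Answer: {e, a, a², a³, a⁴, a⁵, a⁶, a⁷, a⁸, a⁹, a¹⁰, a¹¹, a¹², a¹³, a¹⁴, a¹⁵, a¹⁶, a¹⁷, a¹⁸}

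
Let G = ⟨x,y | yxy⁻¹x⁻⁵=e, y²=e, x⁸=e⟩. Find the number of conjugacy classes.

The conjugacy classes (representative and size) are:
  [e] (size 1), [x⁵] (size 2), [x²] (size 1), [x⁷] (size 2), [x⁴] (size 1), [x⁶] (size 1), [y] (size 2), [x⁵y] (size 2), [x²y] (size 2), [x³y] (size 2).
Class equation: 1 + 2 + 1 + 2 + 1 + 1 + 2 + 2 + 2 + 2 = 16 = |G|. So G has 10 conjugacy classes.

Answer: 10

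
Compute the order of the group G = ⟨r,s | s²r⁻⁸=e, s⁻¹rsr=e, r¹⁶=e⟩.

Enumerate words in the generators, reducing via the relations: the distinct elements are
  {e, r, s, rs, r², r³, r⁴, r⁵, r⁶, r⁷, r⁸, r⁹, r²s, r³s, r¹², r¹³, r¹¹, r¹⁰, r¹⁴, r¹⁵, r⁴s, r⁵s, r⁶s, r⁷s, s⁻¹, rs⁻¹, r²s⁻¹, r³s⁻¹, r⁴s⁻¹, r⁵s⁻¹, r⁶s⁻¹, r⁷s⁻¹}.
No further products give new elements, so |G| = 32.

Answer: 32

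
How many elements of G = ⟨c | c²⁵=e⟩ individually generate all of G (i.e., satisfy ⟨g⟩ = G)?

G is cyclic of order 25. An element generates G iff its order is 25, and a cyclic group of order 25 has exactly φ(25) = 20 such elements.

Answer: 20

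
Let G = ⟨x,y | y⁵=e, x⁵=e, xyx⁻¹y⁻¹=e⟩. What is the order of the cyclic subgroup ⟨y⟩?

|⟨y⟩| equals the order of y. Compute successive powers until reaching e:
  y¹ = y, y² = y², y³ = y³, y⁴ = y⁴, y⁵ = e.
The smallest positive k with yᵏ = e is 5, so |⟨y⟩| = 5.

Answer: 5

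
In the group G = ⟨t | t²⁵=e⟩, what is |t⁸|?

Compute successive powers until reaching e:
  (t⁸)¹ = t⁸, (t⁸)² = t¹⁶, (t⁸)³ = t²⁴, (t⁸)⁴ = t⁷, (t⁸)⁵ = t¹⁵, (t⁸)⁶ = t²³, (t⁸)⁷ = t⁶, (t⁸)⁸ = t¹⁴, (t⁸)⁹ = t²², (t⁸)¹⁰ = t⁵, (t⁸)¹¹ = t¹³, (t⁸)¹² = t²¹, (t⁸)¹³ = t⁴, (t⁸)¹⁴ = t¹², (t⁸)¹⁵ = t²⁰, (t⁸)¹⁶ = t³, (t⁸)¹⁷ = t¹¹, (t⁸)¹⁸ = t¹⁹, (t⁸)¹⁹ = t², (t⁸)²⁰ = t¹⁰, (t⁸)²¹ = t¹⁸, (t⁸)²² = t, (t⁸)²³ = t⁹, (t⁸)²⁴ = t¹⁷, (t⁸)²⁵ = e.
The smallest positive k with (t⁸)ᵏ = e is 25.

Answer: 25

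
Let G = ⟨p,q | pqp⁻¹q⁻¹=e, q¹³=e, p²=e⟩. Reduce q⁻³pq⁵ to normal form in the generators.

Multiply left to right, reducing at each step:
  (q¹⁰) · p = pq¹⁰
  (pq¹⁰) · q⁵ = pq²

Answer: pq²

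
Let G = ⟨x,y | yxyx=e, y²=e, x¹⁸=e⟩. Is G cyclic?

Every cyclic group is abelian. But x·y = xy while y·x = x¹⁷y, so x·y ≠ y·x and G is not abelian. Hence G is not cyclic.

Answer: No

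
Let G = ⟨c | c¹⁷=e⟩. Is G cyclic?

|G| = 17. The element c has order 17 (its powers give 17 distinct elements), so ⟨c⟩ = G and G is cyclic.

Answer: Yes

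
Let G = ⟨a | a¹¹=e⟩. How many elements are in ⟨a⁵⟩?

|⟨a⁵⟩| equals the order of a⁵. Compute successive powers until reaching e:
  (a⁵)¹ = a⁵, (a⁵)² = a¹⁰, (a⁵)³ = a⁴, (a⁵)⁴ = a⁹, (a⁵)⁵ = a³, (a⁵)⁶ = a⁸, (a⁵)⁷ = a², (a⁵)⁸ = a⁷, (a⁵)⁹ = a, (a⁵)¹⁰ = a⁶, (a⁵)¹¹ = e.
The smallest positive k with (a⁵)ᵏ = e is 11, so |⟨a⁵⟩| = 11.

Answer: 11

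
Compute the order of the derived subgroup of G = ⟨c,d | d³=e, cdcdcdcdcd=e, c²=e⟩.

G' = [G, G] is generated by all commutators. The generator-pair commutators are: [c, d] = cdcd².
The subgroup they normally generate is {e, c, d, d², cd, cdc, cdcd, cdcdc, d²cd²c, d²cd², d²c, cd², dc, dcd, dcdc, cd²cd²c, cd²cd², cd²c, d²cd, d²cdc, d²cdcd, dcd²cd², dcd²c, dcd², cdcd², cd²cd, cd²cdc, cd²cdcd, cdcd²cd², cdcd²c, d²cd²cd, cdcd²cd, cdcd²cdc, cdcd²cdcd, d²cd²cdcd², d²cd²cdc, d²cd²cdcd, d²cdcd²cd², d²cdcd²c, d²cdcd², dcdcd², dcd²cd, dcd²cdc, dcd²cdcd, dcdcd²cd², dcdcd²c, dcdcd²cd, cd²cdcd²cd², cd²cdcd²c, cd²cdcd², d²cdcd²cd, d²cdcd²cdc, dcd²cdcd²c, dcd²cdcd², cd²cdcd²cd, cd²cdcd²cdc, cdcd²cdcd²c, cdcd²cdcd², cdcd²cdcd²cd, dcd²cdcd²cd}, of order 60.
Check: |G/G'| = 60/60 = 1 is the order of the abelianisation.

Answer: 60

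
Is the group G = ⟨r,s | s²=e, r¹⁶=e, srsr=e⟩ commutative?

r·s = rs but s·r = r¹⁵s, so r·s ≠ s·r and G is not abelian.

Answer: No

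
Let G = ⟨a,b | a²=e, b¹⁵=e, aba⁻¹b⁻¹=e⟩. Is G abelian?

Each pair of generators commutes: a·b = ab = b·a. Since the generators pairwise commute, every element of G commutes with every other, so G is abelian.

Answer: Yes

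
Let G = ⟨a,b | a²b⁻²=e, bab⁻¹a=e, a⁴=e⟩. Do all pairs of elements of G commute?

a·b = ab but b·a = ab⁻¹, so a·b ≠ b·a and G is not abelian.

Answer: No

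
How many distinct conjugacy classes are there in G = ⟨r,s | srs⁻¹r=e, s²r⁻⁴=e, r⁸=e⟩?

The conjugacy classes (representative and size) are:
  [e] (size 1), [r⁷] (size 2), [r²] (size 2), [r⁵] (size 2), [r⁴] (size 1), [r²s⁻¹] (size 4), [r³s] (size 4).
Class equation: 1 + 2 + 2 + 2 + 1 + 4 + 4 = 16 = |G|. So G has 7 conjugacy classes.

Answer: 7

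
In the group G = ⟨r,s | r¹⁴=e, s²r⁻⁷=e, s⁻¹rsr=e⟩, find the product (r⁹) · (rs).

Compute (r⁹) · (rs) by multiplying left to right and reducing via the relations at each step:
  (r⁹) · r = r¹⁰
  (r¹⁰) · s = r³s⁻¹

Answer: r³s⁻¹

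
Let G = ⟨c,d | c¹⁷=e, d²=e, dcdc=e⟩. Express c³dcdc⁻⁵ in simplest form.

Multiply left to right, reducing at each step:
  (c³) · d = c³d
  (c³d) · c = c²d
  (c²d) · d = c²
  (c²) · c⁻⁵ = c¹⁴

Answer: c¹⁴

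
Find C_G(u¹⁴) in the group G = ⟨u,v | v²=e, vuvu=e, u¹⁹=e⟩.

⟨u¹⁴⟩ ⊆ C_G(u¹⁴) since powers of u¹⁴ commute with u¹⁴; so |C_G(u¹⁴)| ≥ |⟨u¹⁴⟩| = 19.
By orbit–stabilizer, |C_G(u¹⁴)| = |G| / |conj. class of u¹⁴| = 38 / 2 = 19.
The 19 elements commuting with u¹⁴ are {e, u, u², u³, u⁴, u⁵, u⁶, u⁷, u⁸, u⁹, u¹⁰, u¹¹, u¹², u¹³, u¹⁴, u¹⁵, u¹⁶, u¹⁷, u¹⁸}.

Answer: {e, u, u², u³, u⁴, u⁵, u⁶, u⁷, u⁸, u⁹, u¹⁰, u¹¹, u¹², u¹³, u¹⁴, u¹⁵, u¹⁶, u¹⁷, u¹⁸}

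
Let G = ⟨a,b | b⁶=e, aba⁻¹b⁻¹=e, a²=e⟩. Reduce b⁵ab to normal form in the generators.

Multiply left to right, reducing at each step:
  (b⁵) · a = ab⁵
  (ab⁵) · b = a

Answer: a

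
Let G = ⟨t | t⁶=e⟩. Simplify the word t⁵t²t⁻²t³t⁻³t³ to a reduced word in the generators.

Multiply left to right, reducing at each step:
  (t⁵) · t² = t
  t · t⁻² = t⁵
  (t⁵) · t³ = t²
  (t²) · t⁻³ = t⁵
  (t⁵) · t³ = t²

Answer: t²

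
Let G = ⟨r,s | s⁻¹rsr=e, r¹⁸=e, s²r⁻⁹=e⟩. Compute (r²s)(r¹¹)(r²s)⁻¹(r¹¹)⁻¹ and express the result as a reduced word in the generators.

[(r²s), (r¹¹)] = (r²s)·(r¹¹)·(r²s)⁻¹·(r¹¹)⁻¹.
  (r²s) · (r¹¹) = s⁻¹
  (s⁻¹) · (r²s⁻¹) = r⁷
  (r⁷) · (r⁷) = r¹⁴

Answer: r¹⁴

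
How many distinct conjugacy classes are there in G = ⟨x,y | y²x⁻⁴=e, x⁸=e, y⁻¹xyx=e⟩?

The conjugacy classes (representative and size) are:
  [e] (size 1), [x⁷] (size 2), [x⁶] (size 2), [x³] (size 2), [x⁴] (size 1), [x²y⁻¹] (size 4), [x³y⁻¹] (size 4).
Class equation: 1 + 2 + 2 + 2 + 1 + 4 + 4 = 16 = |G|. So G has 7 conjugacy classes.

Answer: 7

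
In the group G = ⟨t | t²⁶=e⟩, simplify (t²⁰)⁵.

Compute successive powers of (t²⁰), reducing at each step:
  (t²⁰)²: (t²⁰) · t²⁰ = t¹⁴
  (t²⁰)³: (t¹⁴) · t²⁰ = t⁸
  (t²⁰)⁴: (t⁸) · t²⁰ = t²
  (t²⁰)⁵: (t²) · t²⁰ = t²²

Answer: t²²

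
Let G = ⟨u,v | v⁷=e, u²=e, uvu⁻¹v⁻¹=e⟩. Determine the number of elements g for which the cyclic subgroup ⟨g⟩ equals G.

G is cyclic of order 14. An element generates G iff its order is 14, and a cyclic group of order 14 has exactly φ(14) = 6 such elements.

Answer: 6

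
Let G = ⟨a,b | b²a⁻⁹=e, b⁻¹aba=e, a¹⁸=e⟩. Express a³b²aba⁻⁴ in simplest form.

Multiply left to right, reducing at each step:
  (a³) · b² = a¹²
  (a¹²) · a = a¹³
  (a¹³) · b = a⁴b⁻¹
  (a⁴b⁻¹) · a⁻⁴ = a⁸b⁻¹

Answer: a⁸b⁻¹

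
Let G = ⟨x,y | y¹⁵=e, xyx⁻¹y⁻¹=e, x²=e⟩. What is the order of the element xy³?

Compute successive powers until reaching e:
  (xy³)¹ = xy³, (xy³)² = y⁶, (xy³)³ = xy⁹, (xy³)⁴ = y¹², (xy³)⁵ = x, (xy³)⁶ = y³, (xy³)⁷ = xy⁶, (xy³)⁸ = y⁹, (xy³)⁹ = xy¹², (xy³)¹⁰ = e.
The smallest positive k with (xy³)ᵏ = e is 10.

Answer: 10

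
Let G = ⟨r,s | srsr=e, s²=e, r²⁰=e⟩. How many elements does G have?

Enumerate words in the generators, reducing via the relations: the distinct elements are
  {e, r, s, rs, r², r³, r⁴, r⁵, r⁶, r⁷, r⁸, r⁹, r²s, r³s, r¹², r¹³, r¹¹, r¹⁰, r¹⁴, r¹⁵, r¹⁶, r¹⁷, r¹⁸, r¹⁹, r⁴s, r⁵s, r⁶s, r⁷s, r⁸s, r⁹s, r¹²s, r¹³s, r¹¹s, r¹⁰s, r¹⁴s, r¹⁵s, r¹⁶s, r¹⁷s, r¹⁸s, r¹⁹s}.
No further products give new elements, so |G| = 40.

Answer: 40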